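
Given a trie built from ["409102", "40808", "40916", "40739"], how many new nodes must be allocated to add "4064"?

"40" is already a path in the trie; the remaining "64" must be added.
So 4 − 2 = 2 new nodes.

2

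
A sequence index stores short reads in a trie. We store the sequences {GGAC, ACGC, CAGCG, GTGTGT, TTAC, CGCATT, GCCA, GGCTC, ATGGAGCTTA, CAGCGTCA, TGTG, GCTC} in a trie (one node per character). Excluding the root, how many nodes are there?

Count nodes per top-level branch (shared prefixes stored once):
  'A'-branch (ACGC, ATGGAGCTTA): 13 nodes
  'C'-branch (CAGCG, CAGCGTCA, CGCATT): 13 nodes
  'G'-branch (GCCA, GCTC, GGAC, GGCTC, GTGTGT): 17 nodes
  'T'-branch (TGTG, TTAC): 7 nodes
Sum: 50

50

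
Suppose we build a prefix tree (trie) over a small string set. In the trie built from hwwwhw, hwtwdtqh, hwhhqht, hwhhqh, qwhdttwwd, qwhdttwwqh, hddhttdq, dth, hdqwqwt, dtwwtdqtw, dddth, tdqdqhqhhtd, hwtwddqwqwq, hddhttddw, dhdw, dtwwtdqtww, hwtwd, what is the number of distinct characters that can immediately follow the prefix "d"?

Follow the path "d" to its node, then look at its outgoing edges.
Characters that immediately follow "d" among the stored strings: {d, h, t}.
That node has 3 child edges.

3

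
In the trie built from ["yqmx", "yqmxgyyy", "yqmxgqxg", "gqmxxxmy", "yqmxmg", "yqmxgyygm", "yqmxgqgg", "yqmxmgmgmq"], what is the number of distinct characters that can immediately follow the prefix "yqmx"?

2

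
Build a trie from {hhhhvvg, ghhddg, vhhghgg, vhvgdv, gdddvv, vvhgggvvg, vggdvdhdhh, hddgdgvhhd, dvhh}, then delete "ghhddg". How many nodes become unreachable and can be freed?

5

A node on "ghhddg"'s path can go only if nothing else ends at it or branches off below it.
The suffix "hhddg" (5 nodes) is used only by "ghhddg"; the node for "g" still has the child "d", so pruning stops there.
Nodes removed: 5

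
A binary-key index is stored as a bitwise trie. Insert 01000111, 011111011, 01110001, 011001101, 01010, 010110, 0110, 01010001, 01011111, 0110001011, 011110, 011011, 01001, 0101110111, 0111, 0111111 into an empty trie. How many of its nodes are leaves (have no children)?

A leaf is a node with no children — equivalently, the end of a word that is not a proper prefix of any other stored word.
Those words: "01000111", "01001", "01010001", "010110", "0101110111", "01011111", "0110001011", "011001101", "011011", "01110001", "011110", "011111011", "0111111"
Leaf count: 13

13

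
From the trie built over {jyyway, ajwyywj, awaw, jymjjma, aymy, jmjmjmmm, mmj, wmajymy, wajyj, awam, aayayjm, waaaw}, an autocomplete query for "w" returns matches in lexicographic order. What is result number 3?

wmajymy

DFS of the "w" subtree visits, in order: "waaaw", "wajyj", "wmajymy"
Position 3: wmajymy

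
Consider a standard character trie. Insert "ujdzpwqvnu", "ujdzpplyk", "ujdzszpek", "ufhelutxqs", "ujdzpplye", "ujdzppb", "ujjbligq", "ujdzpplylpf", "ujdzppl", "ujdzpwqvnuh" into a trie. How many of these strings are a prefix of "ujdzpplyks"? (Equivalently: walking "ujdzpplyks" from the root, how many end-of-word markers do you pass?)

2

Walk "ujdzpplyks" from the root; an end-of-word marker is hit whenever a stored word is a prefix of "ujdzpplyks".
Prefixes of the query that are stored words: "ujdzppl", "ujdzpplyk"
Count: 2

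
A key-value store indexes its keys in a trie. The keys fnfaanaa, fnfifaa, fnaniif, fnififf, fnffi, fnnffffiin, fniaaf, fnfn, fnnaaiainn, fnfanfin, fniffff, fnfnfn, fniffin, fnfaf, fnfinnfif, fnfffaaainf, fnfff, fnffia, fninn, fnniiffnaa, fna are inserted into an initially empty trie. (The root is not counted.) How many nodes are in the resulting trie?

77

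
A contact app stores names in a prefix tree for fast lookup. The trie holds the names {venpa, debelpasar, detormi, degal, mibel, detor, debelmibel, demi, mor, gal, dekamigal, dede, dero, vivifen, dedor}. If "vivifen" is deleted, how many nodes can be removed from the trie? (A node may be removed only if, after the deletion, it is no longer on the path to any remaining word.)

Walk "vivifen" from the leaf back toward the root, removing each node that no remaining word uses.
The suffix "ivifen" (6 nodes) is used only by "vivifen"; the node for "v" still has the child "e", so pruning stops there.
Nodes removed: 6

6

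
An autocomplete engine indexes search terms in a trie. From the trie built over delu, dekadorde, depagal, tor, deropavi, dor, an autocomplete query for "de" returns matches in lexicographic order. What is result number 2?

delu

Filter for "de…" and sort: "dekadorde", "delu", "depagal", "deropavi"
Position 2: delu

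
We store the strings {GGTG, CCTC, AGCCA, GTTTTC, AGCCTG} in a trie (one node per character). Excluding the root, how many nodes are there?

20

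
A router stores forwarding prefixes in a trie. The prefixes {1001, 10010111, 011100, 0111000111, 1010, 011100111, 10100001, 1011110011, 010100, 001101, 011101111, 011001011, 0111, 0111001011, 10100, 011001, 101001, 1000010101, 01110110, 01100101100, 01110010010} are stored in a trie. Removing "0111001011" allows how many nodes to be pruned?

2

Walk "0111001011" from the leaf back toward the root, removing each node that no remaining word uses.
The suffix "11" (2 nodes) is used only by "0111001011"; the node for "01110010" still has the child "0", so pruning stops there.
Nodes removed: 2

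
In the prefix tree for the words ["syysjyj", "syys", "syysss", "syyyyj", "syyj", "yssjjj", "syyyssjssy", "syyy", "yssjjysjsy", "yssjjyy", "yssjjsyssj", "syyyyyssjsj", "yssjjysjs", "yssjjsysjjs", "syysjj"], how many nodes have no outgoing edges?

12

A leaf is a node with no children — equivalently, the end of a word that is not a proper prefix of any other stored word.
Those words: "syyj", "syysjj", "syysjyj", "syysss", "syyyssjssy", "syyyyj", "syyyyyssjsj", "yssjjj", "yssjjsysjjs", "yssjjsyssj", "yssjjysjsy", "yssjjyy"
Leaf count: 12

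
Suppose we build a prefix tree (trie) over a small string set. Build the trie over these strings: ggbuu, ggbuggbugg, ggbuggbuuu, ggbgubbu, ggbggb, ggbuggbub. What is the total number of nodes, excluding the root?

Count nodes per top-level branch (shared prefixes stored once):
  'g'-branch (ggbggb, ggbgubbu, ggbuggbub, ggbuggbugg, ggbuggbuuu, ggbuu): 21 nodes
Sum: 21

21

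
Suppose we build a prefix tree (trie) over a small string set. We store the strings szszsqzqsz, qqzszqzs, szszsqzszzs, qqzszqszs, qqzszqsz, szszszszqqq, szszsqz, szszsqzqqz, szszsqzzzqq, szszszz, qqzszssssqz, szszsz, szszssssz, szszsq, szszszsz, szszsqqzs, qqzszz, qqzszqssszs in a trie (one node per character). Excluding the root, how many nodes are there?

56

Trace insertions, counting only characters that open a new branch:
  "szszsqzqsz" → 10 new (s, z, s, z, s, q, z, q, s, z)
  "qqzszqzs" → 8 new (q, q, z, s, z, q, z, s)
  "szszsqzszzs" → prefix "szszsqz" already present; 4 new (s, z, z, s)
  "qqzszqszs" → prefix "qqzszq" already present; 3 new (s, z, s)
  "qqzszqsz" → prefix "qqzszqsz" already present; 0 new (none)
  "szszszszqqq" → prefix "szszs" already present; 6 new (z, s, z, q, q, q)
  "szszsqz" → prefix "szszsqz" already present; 0 new (none)
  "szszsqzqqz" → prefix "szszsqzq" already present; 2 new (q, z)
  "szszsqzzzqq" → prefix "szszsqz" already present; 4 new (z, z, q, q)
  "szszszz" → prefix "szszsz" already present; 1 new (z)
  "qqzszssssqz" → prefix "qqzsz" already present; 6 new (s, s, s, s, q, z)
  "szszsz" → prefix "szszsz" already present; 0 new (none)
  "szszssssz" → prefix "szszs" already present; 4 new (s, s, s, z)
  "szszsq" → prefix "szszsq" already present; 0 new (none)
  "szszszsz" → prefix "szszszsz" already present; 0 new (none)
  "szszsqqzs" → prefix "szszsq" already present; 3 new (q, z, s)
  "qqzszz" → prefix "qqzsz" already present; 1 new (z)
  "qqzszqssszs" → prefix "qqzszqs" already present; 4 new (s, s, z, s)
Total nodes = 10 + 8 + 4 + 3 + 0 + 6 + 0 + 2 + 4 + 1 + 6 + 0 + 4 + 0 + 0 + 3 + 1 + 4 = 56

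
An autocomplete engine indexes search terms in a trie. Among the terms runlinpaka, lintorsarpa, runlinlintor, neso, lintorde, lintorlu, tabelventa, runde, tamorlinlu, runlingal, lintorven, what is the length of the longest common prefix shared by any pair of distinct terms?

Equivalently: take the maximum, over all pairs, of their longest common prefix length.
e.g. "lintorde" and "lintorlu" share the prefix "lintor" of length 6; no pair shares a longer one.
Longest shared-prefix length: 6

6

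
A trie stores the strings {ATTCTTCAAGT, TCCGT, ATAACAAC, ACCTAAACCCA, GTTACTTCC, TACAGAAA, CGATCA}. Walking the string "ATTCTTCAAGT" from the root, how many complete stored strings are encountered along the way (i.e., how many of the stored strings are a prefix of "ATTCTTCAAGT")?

Check each prefix of "ATTCTTCAAGT" against the stored set — each match is an end-marker on the path.
Prefixes of the query that are stored words: "ATTCTTCAAGT"
Count: 1

1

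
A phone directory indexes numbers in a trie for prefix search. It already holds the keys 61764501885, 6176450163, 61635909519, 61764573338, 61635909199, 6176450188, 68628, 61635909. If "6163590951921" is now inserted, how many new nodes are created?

The longest prefix of "6163590951921" already in the trie is "61635909519" (length 11).
So 13 − 11 = 2 new nodes.

2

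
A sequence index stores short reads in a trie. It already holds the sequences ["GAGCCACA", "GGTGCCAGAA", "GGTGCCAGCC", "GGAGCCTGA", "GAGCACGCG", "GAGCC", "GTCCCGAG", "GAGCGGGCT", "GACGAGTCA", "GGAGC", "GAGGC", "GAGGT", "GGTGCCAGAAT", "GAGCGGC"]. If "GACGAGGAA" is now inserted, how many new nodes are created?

The longest prefix of "GACGAGGAA" already in the trie is "GACGAG" (length 6).
So 9 − 6 = 3 new nodes.

3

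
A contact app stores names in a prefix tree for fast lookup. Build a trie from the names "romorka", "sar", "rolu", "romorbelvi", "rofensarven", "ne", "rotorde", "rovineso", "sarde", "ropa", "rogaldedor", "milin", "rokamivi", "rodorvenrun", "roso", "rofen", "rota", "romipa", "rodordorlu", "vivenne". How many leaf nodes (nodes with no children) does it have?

A leaf is a node with no children — equivalently, the end of a word that is not a proper prefix of any other stored word.
Those words: "milin", "ne", "rodordorlu", "rodorvenrun", "rofensarven", "rogaldedor", "rokamivi", "rolu", "romipa", "romorbelvi", "romorka", "ropa", "roso", "rota", "rotorde", "rovineso", "sarde", "vivenne"
Leaf count: 18

18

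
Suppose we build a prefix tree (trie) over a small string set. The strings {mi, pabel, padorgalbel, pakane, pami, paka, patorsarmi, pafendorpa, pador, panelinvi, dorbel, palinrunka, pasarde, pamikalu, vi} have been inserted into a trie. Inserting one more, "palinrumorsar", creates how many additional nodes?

"palinru" is already a path in the trie; the remaining "morsar" must be added.
Each of the 6 remaining characters creates one node.

6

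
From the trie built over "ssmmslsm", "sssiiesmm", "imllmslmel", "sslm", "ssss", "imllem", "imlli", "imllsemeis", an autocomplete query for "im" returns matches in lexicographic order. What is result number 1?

imllem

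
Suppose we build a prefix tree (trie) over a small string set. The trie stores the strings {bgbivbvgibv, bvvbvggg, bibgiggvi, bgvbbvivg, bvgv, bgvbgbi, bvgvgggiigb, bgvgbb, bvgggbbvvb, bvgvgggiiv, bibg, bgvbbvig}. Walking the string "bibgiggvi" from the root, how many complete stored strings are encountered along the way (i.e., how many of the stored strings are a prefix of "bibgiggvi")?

Check each prefix of "bibgiggvi" against the stored set — each match is an end-marker on the path.
Prefixes of the query that are stored words: "bibg", "bibgiggvi"
Count: 2

2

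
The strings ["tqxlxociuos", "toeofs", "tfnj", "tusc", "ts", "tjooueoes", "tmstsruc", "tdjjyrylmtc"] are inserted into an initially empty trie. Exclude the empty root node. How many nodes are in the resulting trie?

Count nodes per top-level branch (shared prefixes stored once):
  't'-branch (tdjjyrylmtc, tfnj, tjooueoes, tmstsruc, toeofs, tqxlxociuos, ts, tusc): 48 nodes
Sum: 48

48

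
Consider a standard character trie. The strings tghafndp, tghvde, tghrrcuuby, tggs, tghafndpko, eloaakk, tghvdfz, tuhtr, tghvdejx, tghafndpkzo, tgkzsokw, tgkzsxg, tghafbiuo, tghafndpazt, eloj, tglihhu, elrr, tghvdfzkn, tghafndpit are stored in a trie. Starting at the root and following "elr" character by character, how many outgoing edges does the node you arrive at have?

The children of the "elr" node are the distinct next characters among strings starting with "elr".
Characters that immediately follow "elr" among the stored strings: {r}.
That node has 1 child edge.

1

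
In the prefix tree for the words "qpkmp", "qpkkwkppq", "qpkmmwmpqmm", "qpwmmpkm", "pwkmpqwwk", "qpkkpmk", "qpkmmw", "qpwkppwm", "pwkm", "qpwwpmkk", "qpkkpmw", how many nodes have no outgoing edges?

9

Leaves are exactly the stored words that no other stored word extends.
Those words: "pwkmpqwwk", "qpkkpmk", "qpkkpmw", "qpkkwkppq", "qpkmmwmpqmm", "qpkmp", "qpwkppwm", "qpwmmpkm", "qpwwpmkk"
Leaf count: 9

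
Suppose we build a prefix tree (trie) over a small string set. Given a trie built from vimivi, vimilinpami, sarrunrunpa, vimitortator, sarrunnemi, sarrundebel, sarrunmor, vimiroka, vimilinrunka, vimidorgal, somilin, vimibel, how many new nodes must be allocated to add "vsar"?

Walking "vsar" from the root, the first 1 characters ("v") follow existing edges; "s" is the first miss.
So 4 − 1 = 3 new nodes.

3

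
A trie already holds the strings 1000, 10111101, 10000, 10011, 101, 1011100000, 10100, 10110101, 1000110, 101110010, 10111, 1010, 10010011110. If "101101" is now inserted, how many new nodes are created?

"101101" is already a full path in the trie; only an end-marker is added.
No new nodes are needed: 0.

0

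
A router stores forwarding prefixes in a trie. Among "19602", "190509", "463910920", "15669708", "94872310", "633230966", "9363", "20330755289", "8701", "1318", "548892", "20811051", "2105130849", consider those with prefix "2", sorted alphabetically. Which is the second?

20811051

Filter for "2…" and sort: "20330755289", "20811051", "2105130849"
The 2nd is 20811051.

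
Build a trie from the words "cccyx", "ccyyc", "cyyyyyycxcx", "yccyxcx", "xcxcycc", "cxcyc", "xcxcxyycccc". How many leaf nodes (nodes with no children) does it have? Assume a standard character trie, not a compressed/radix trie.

Leaves are exactly the stored words that no other stored word extends.
Those words: "cccyx", "ccyyc", "cxcyc", "cyyyyyycxcx", "xcxcxyycccc", "xcxcycc", "yccyxcx"
Leaf count: 7

7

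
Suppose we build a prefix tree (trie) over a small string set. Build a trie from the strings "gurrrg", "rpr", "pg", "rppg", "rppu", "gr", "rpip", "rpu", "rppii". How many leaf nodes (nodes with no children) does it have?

9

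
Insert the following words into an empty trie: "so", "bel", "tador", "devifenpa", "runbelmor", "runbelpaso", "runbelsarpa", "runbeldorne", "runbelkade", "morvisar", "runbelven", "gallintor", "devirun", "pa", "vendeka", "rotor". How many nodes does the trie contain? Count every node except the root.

Count nodes per top-level branch (shared prefixes stored once):
  'b'-branch (bel): 3 nodes
  'd'-branch (devifenpa, devirun): 12 nodes
  'g'-branch (gallintor): 9 nodes
  'm'-branch (morvisar): 8 nodes
  'p'-branch (pa): 2 nodes
  'r'-branch (rotor, runbeldorne, runbelkade, runbelmor, runbelpaso, runbelsarpa, runbelven): 34 nodes
  's'-branch (so): 2 nodes
  't'-branch (tador): 5 nodes
  'v'-branch (vendeka): 7 nodes
Sum: 82

82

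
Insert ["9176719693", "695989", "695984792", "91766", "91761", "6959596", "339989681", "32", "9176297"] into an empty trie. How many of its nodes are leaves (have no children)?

A leaf is a node with no children — equivalently, the end of a word that is not a proper prefix of any other stored word.
Those words: "32", "339989681", "6959596", "695984792", "695989", "91761", "9176297", "91766", "9176719693"
Leaf count: 9

9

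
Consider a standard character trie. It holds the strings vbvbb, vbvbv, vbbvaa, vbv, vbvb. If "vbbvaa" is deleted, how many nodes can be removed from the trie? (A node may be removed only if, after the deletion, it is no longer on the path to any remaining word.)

4

Walk "vbbvaa" from the leaf back toward the root, removing each node that no remaining word uses.
The suffix "bvaa" (4 nodes) is used only by "vbbvaa"; the node for "vb" still has the child "v", so pruning stops there.
Nodes removed: 4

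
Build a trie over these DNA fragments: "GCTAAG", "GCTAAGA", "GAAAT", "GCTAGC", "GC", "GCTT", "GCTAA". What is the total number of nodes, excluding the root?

14

Count nodes per top-level branch (shared prefixes stored once):
  'G'-branch (GAAAT, GC, GCTAA, GCTAAG, GCTAAGA, GCTAGC, GCTT): 14 nodes
Sum: 14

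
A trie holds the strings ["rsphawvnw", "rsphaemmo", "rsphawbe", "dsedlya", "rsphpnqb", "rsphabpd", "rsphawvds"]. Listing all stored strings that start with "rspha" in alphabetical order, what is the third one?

rsphawbe

Words with prefix "rspha", in lexicographic order: "rsphabpd", "rsphaemmo", "rsphawbe", "rsphawvds", "rsphawvnw"
The 3rd is rsphawbe.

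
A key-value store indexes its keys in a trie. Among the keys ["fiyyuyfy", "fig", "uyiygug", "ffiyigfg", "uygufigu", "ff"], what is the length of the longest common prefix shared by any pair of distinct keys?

2

The deepest shared node is where two words last agree before diverging.
e.g. "ff" and "ffiyigfg" share the prefix "ff" of length 2; no pair shares a longer one.
Longest shared-prefix length: 2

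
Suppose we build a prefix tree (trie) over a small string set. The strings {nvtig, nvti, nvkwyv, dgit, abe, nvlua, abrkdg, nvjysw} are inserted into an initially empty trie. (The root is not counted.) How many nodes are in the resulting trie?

27

For each word, the new-node count is its length minus the longest prefix already in the trie:
  "nvtig" → 5 new (n, v, t, i, g)
  "nvti" → prefix "nvti" already present; 0 new (none)
  "nvkwyv" → prefix "nv" already present; 4 new (k, w, y, v)
  "dgit" → 4 new (d, g, i, t)
  "abe" → 3 new (a, b, e)
  "nvlua" → prefix "nv" already present; 3 new (l, u, a)
  "abrkdg" → prefix "ab" already present; 4 new (r, k, d, g)
  "nvjysw" → prefix "nv" already present; 4 new (j, y, s, w)
Total nodes = 5 + 0 + 4 + 4 + 3 + 3 + 4 + 4 = 27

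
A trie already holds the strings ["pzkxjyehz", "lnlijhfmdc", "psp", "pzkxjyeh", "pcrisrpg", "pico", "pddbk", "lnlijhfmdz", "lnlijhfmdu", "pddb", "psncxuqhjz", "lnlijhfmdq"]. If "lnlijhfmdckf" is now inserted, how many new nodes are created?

2

The longest prefix of "lnlijhfmdckf" already in the trie is "lnlijhfmdc" (length 10).
Each of the 2 remaining characters creates one node.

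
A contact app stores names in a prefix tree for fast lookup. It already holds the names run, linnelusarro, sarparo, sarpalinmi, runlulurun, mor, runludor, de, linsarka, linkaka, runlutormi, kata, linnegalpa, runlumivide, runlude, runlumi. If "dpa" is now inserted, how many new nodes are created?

2

"d" is already a path in the trie; the remaining "pa" must be added.
New nodes needed: |"dpa"| − 1 = 3 − 1 = 2.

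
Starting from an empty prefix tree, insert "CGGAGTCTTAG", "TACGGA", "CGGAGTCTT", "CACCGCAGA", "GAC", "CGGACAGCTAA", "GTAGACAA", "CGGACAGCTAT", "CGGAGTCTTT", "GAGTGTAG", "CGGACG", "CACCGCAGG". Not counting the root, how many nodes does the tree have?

52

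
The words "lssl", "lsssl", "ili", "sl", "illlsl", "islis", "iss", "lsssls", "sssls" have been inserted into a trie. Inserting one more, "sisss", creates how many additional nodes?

4

The longest prefix of "sisss" already in the trie is "s" (length 1).
New nodes needed: |"sisss"| − 1 = 5 − 1 = 4.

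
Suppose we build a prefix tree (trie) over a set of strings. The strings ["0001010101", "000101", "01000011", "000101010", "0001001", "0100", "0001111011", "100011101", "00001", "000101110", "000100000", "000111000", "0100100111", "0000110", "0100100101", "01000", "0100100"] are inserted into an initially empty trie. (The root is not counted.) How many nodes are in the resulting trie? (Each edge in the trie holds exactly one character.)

Trace insertions, counting only characters that open a new branch:
  "0001010101" → 10 new (0, 0, 0, 1, 0, 1, 0, 1, 0, 1)
  "000101" → prefix "000101" already present; 0 new (none)
  "01000011" → prefix "0" already present; 7 new (1, 0, 0, 0, 0, 1, 1)
  "000101010" → prefix "000101010" already present; 0 new (none)
  "0001001" → prefix "00010" already present; 2 new (0, 1)
  "0100" → prefix "0100" already present; 0 new (none)
  "0001111011" → prefix "0001" already present; 6 new (1, 1, 1, 0, 1, 1)
  "100011101" → 9 new (1, 0, 0, 0, 1, 1, 1, 0, 1)
  "00001" → prefix "000" already present; 2 new (0, 1)
  "000101110" → prefix "000101" already present; 3 new (1, 1, 0)
  "000100000" → prefix "000100" already present; 3 new (0, 0, 0)
  "000111000" → prefix "000111" already present; 3 new (0, 0, 0)
  "0100100111" → prefix "0100" already present; 6 new (1, 0, 0, 1, 1, 1)
  "0000110" → prefix "00001" already present; 2 new (1, 0)
  "0100100101" → prefix "01001001" already present; 2 new (0, 1)
  "01000" → prefix "01000" already present; 0 new (none)
  "0100100" → prefix "0100100" already present; 0 new (none)
Total nodes = 10 + 0 + 7 + 0 + 2 + 0 + 6 + 9 + 2 + 3 + 3 + 3 + 6 + 2 + 2 + 0 + 0 = 55

55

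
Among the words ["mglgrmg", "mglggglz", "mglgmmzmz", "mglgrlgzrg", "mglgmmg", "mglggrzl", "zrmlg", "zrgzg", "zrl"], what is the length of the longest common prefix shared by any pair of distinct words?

Look for the deepest trie node that still has at least two words in its subtree.
"mglgmmg" and "mglgmmzmz" agree on "mglgmm" (6 characters) before diverging; nothing deeper is shared.
Longest shared-prefix length: 6

6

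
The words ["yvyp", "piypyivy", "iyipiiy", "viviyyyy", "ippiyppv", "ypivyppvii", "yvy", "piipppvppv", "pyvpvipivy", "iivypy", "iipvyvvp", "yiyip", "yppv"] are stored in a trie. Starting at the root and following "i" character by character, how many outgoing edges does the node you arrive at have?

3

The children of the "i" node are the distinct next characters among strings starting with "i".
Distinct next characters after "i": i, p, y.
That node has 3 child edges.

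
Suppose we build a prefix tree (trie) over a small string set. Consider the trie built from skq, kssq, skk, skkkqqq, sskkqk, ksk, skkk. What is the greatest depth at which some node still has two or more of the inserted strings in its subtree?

4

The deepest shared node is where two words last agree before diverging.
e.g. "skkk" and "skkkqqq" share the prefix "skkk" of length 4; no pair shares a longer one.
Longest shared-prefix length: 4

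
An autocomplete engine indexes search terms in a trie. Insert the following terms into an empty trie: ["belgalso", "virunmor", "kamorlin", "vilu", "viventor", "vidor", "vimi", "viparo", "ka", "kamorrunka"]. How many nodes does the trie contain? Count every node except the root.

46

Count nodes per top-level branch (shared prefixes stored once):
  'b'-branch (belgalso): 8 nodes
  'k'-branch (ka, kamorlin, kamorrunka): 13 nodes
  'v'-branch (vidor, vilu, vimi, viparo, virunmor, viventor): 25 nodes
Sum: 46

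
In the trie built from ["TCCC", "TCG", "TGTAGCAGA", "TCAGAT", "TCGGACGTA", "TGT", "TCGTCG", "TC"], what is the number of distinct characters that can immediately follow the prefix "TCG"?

The children of the "TCG" node are the distinct next characters among strings starting with "TCG".
Distinct next characters after "TCG": G, T.
That node has 2 child edges.

2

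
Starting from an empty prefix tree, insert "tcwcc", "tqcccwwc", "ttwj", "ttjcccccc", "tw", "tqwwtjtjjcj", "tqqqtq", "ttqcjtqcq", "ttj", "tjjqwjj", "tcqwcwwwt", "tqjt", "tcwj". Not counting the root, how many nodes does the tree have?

Trace insertions, counting only characters that open a new branch:
  "tcwcc" → 5 new (t, c, w, c, c)
  "tqcccwwc" → prefix "t" already present; 7 new (q, c, c, c, w, w, c)
  "ttwj" → prefix "t" already present; 3 new (t, w, j)
  "ttjcccccc" → prefix "tt" already present; 7 new (j, c, c, c, c, c, c)
  "tw" → prefix "t" already present; 1 new (w)
  "tqwwtjtjjcj" → prefix "tq" already present; 9 new (w, w, t, j, t, j, j, c, j)
  "tqqqtq" → prefix "tq" already present; 4 new (q, q, t, q)
  "ttqcjtqcq" → prefix "tt" already present; 7 new (q, c, j, t, q, c, q)
  "ttj" → prefix "ttj" already present; 0 new (none)
  "tjjqwjj" → prefix "t" already present; 6 new (j, j, q, w, j, j)
  "tcqwcwwwt" → prefix "tc" already present; 7 new (q, w, c, w, w, w, t)
  "tqjt" → prefix "tq" already present; 2 new (j, t)
  "tcwj" → prefix "tcw" already present; 1 new (j)
Total nodes = 5 + 7 + 3 + 7 + 1 + 9 + 4 + 7 + 0 + 6 + 7 + 2 + 1 = 59

59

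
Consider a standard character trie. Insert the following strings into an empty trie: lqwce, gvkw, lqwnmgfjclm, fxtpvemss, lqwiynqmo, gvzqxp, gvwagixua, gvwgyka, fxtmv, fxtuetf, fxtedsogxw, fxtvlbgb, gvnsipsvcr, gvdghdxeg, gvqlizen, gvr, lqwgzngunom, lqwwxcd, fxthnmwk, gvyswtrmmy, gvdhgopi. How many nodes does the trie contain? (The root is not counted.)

117

For each word, the new-node count is its length minus the longest prefix already in the trie:
  "lqwce" → 5 new (l, q, w, c, e)
  "gvkw" → 4 new (g, v, k, w)
  "lqwnmgfjclm" → prefix "lqw" already present; 8 new (n, m, g, f, j, c, l, m)
  "fxtpvemss" → 9 new (f, x, t, p, v, e, m, s, s)
  "lqwiynqmo" → prefix "lqw" already present; 6 new (i, y, n, q, m, o)
  "gvzqxp" → prefix "gv" already present; 4 new (z, q, x, p)
  "gvwagixua" → prefix "gv" already present; 7 new (w, a, g, i, x, u, a)
  "gvwgyka" → prefix "gvw" already present; 4 new (g, y, k, a)
  "fxtmv" → prefix "fxt" already present; 2 new (m, v)
  "fxtuetf" → prefix "fxt" already present; 4 new (u, e, t, f)
  "fxtedsogxw" → prefix "fxt" already present; 7 new (e, d, s, o, g, x, w)
  "fxtvlbgb" → prefix "fxt" already present; 5 new (v, l, b, g, b)
  "gvnsipsvcr" → prefix "gv" already present; 8 new (n, s, i, p, s, v, c, r)
  "gvdghdxeg" → prefix "gv" already present; 7 new (d, g, h, d, x, e, g)
  "gvqlizen" → prefix "gv" already present; 6 new (q, l, i, z, e, n)
  "gvr" → prefix "gv" already present; 1 new (r)
  "lqwgzngunom" → prefix "lqw" already present; 8 new (g, z, n, g, u, n, o, m)
  "lqwwxcd" → prefix "lqw" already present; 4 new (w, x, c, d)
  "fxthnmwk" → prefix "fxt" already present; 5 new (h, n, m, w, k)
  "gvyswtrmmy" → prefix "gv" already present; 8 new (y, s, w, t, r, m, m, y)
  "gvdhgopi" → prefix "gvd" already present; 5 new (h, g, o, p, i)
Total nodes = 5 + 4 + 8 + 9 + 6 + 4 + 7 + 4 + 2 + 4 + 7 + 5 + 8 + 7 + 6 + 1 + 8 + 4 + 5 + 8 + 5 = 117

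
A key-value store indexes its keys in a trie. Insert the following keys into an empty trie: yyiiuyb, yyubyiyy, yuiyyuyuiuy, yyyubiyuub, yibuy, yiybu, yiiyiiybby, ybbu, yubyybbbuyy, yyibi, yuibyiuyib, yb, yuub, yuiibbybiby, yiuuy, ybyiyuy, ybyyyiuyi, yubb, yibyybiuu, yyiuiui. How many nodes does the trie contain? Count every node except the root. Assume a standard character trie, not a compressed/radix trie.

102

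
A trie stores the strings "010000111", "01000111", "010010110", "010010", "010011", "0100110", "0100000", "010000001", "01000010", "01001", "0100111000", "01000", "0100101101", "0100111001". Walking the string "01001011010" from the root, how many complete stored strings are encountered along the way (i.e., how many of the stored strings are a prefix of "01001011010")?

4

Check each prefix of "01001011010" against the stored set — each match is an end-marker on the path.
Prefixes of the query that are stored words: "01001", "010010", "010010110", "0100101101"
Count: 4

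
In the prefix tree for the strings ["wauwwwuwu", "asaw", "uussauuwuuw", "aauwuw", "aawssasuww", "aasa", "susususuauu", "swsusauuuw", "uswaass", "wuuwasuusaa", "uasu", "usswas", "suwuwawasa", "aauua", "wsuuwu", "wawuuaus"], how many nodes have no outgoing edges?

16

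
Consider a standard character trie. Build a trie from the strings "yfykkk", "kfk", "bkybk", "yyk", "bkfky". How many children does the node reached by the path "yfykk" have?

Follow the path "yfykk" to its node, then look at its outgoing edges.
Distinct next characters after "yfykk": k.
That node has 1 child edge.

1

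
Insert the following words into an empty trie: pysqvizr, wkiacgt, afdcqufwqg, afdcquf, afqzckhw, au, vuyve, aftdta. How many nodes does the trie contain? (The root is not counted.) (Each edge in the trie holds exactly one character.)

41

Count nodes per top-level branch (shared prefixes stored once):
  'a'-branch (afdcquf, afdcqufwqg, afqzckhw, aftdta, au): 21 nodes
  'p'-branch (pysqvizr): 8 nodes
  'v'-branch (vuyve): 5 nodes
  'w'-branch (wkiacgt): 7 nodes
Sum: 41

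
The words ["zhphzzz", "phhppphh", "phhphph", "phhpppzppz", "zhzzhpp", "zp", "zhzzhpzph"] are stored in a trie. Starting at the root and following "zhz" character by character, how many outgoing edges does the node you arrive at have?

1

Follow the path "zhz" to its node, then look at its outgoing edges.
Distinct next characters after "zhz": z.
That node has 1 child edge.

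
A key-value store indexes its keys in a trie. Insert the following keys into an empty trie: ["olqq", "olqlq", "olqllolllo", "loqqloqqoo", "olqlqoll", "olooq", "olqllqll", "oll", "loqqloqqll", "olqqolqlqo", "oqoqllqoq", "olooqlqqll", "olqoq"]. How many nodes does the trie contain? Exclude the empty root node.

Insert word by word; a character creates a node only if that edge doesn't already exist:
  "olqq" → 4 new (o, l, q, q)
  "olqlq" → prefix "olq" already present; 2 new (l, q)
  "olqllolllo" → prefix "olql" already present; 6 new (l, o, l, l, l, o)
  "loqqloqqoo" → 10 new (l, o, q, q, l, o, q, q, o, o)
  "olqlqoll" → prefix "olqlq" already present; 3 new (o, l, l)
  "olooq" → prefix "ol" already present; 3 new (o, o, q)
  "olqllqll" → prefix "olqll" already present; 3 new (q, l, l)
  "oll" → prefix "ol" already present; 1 new (l)
  "loqqloqqll" → prefix "loqqloqq" already present; 2 new (l, l)
  "olqqolqlqo" → prefix "olqq" already present; 6 new (o, l, q, l, q, o)
  "oqoqllqoq" → prefix "o" already present; 8 new (q, o, q, l, l, q, o, q)
  "olooqlqqll" → prefix "olooq" already present; 5 new (l, q, q, l, l)
  "olqoq" → prefix "olq" already present; 2 new (o, q)
Total nodes = 4 + 2 + 6 + 10 + 3 + 3 + 3 + 1 + 2 + 6 + 8 + 5 + 2 = 55

55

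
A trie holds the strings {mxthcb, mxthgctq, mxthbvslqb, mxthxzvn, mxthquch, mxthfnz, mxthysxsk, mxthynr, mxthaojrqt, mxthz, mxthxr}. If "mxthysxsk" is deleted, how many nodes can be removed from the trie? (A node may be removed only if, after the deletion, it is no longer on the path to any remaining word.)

A node on "mxthysxsk"'s path can go only if nothing else ends at it or branches off below it.
The suffix "sxsk" (4 nodes) is used only by "mxthysxsk"; the node for "mxthy" still has the child "n", so pruning stops there.
Nodes removed: 4

4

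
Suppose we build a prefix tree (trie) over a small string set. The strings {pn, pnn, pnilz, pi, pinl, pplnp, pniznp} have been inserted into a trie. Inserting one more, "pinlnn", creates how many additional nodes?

2

"pinl" is already a path in the trie; the remaining "nn" must be added.
New nodes needed: |"pinlnn"| − 4 = 6 − 4 = 2.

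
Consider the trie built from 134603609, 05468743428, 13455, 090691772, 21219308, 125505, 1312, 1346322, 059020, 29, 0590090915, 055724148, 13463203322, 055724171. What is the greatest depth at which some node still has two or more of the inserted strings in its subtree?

7

Equivalently: take the maximum, over all pairs, of their longest common prefix length.
"055724148" and "055724171" agree on "0557241" (7 characters) before diverging; nothing deeper is shared.
Longest shared-prefix length: 7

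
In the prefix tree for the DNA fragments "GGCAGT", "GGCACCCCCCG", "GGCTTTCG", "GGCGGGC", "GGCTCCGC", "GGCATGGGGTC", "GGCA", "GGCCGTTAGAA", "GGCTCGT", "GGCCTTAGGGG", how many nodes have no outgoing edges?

9

A leaf is a node with no children — equivalently, the end of a word that is not a proper prefix of any other stored word.
Those words: "GGCACCCCCCG", "GGCAGT", "GGCATGGGGTC", "GGCCGTTAGAA", "GGCCTTAGGGG", "GGCGGGC", "GGCTCCGC", "GGCTCGT", "GGCTTTCG"
Leaf count: 9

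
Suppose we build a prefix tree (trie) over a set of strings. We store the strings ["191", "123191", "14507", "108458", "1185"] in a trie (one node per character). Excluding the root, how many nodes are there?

20

Trie structure (* marks end of a word):
(root)
└─ 1
   ├─ 0
   │  └─ 8
   │     └─ 4
   │        └─ 5
   │           └─ 8 *
   ├─ 1
   │  └─ 8
   │     └─ 5 *
   ├─ 2
   │  └─ 3
   │     └─ 1
   │        └─ 9
   │           └─ 1 *
   ├─ 4
   │  └─ 5
   │     └─ 0
   │        └─ 7 *
   └─ 9
      └─ 1 *
Counting every labelled node above: 20.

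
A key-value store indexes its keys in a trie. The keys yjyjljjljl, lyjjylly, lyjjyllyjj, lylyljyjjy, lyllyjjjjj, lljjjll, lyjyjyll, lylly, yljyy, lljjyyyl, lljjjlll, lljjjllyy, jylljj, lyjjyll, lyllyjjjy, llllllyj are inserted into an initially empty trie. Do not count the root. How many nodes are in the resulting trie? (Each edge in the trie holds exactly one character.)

70

Count nodes per top-level branch (shared prefixes stored once):
  'j'-branch (jylljj): 6 nodes
  'l'-branch (lljjjll, lljjjlll, lljjjllyy, lljjyyyl, llllllyj, lyjjyll, lyjjylly, lyjjyllyjj, lyjyjyll, lylly, lyllyjjjjj, lyllyjjjy, lylyljyjjy): 50 nodes
  'y'-branch (yjyjljjljl, yljyy): 14 nodes
Sum: 70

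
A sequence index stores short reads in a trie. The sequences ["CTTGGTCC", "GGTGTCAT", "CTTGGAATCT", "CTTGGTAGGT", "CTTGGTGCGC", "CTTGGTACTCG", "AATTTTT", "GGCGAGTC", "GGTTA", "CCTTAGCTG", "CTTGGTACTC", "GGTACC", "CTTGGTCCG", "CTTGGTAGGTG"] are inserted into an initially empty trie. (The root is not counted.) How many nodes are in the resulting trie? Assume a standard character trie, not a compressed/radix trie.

61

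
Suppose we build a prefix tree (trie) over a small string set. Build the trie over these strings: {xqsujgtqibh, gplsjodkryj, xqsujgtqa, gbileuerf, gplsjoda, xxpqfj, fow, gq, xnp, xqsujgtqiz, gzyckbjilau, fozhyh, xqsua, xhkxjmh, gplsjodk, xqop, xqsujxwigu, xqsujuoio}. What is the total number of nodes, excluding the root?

76

Count nodes per top-level branch (shared prefixes stored once):
  'f'-branch (fow, fozhyh): 7 nodes
  'g'-branch (gbileuerf, gplsjoda, gplsjodk, gplsjodkryj, gq, gzyckbjilau): 31 nodes
  'x'-branch (xhkxjmh, xnp, xqop, xqsua, xqsujgtqa, xqsujgtqibh, xqsujgtqiz, xqsujuoio, xqsujxwigu, xxpqfj): 38 nodes
Sum: 76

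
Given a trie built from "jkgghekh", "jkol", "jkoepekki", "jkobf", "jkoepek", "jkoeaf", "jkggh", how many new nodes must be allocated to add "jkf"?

"jk" is already a path in the trie; the remaining "f" must be added.
So 3 − 2 = 1 new nodes.

1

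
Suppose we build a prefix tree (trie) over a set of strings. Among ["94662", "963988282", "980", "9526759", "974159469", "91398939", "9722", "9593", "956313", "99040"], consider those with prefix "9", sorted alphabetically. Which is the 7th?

Filter for "9…" and sort: "91398939", "94662", "9526759", "956313", "9593", "963988282", "9722", "974159469", "980", "99040"
Position 7: 9722

9722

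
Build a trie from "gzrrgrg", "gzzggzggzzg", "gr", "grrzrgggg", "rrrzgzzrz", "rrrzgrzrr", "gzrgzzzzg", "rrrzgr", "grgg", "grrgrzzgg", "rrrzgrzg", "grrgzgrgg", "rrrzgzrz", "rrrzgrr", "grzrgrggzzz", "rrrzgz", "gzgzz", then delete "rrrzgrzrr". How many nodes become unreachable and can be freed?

2

Walk "rrrzgrzrr" from the leaf back toward the root, removing each node that no remaining word uses.
The suffix "rr" (2 nodes) is used only by "rrrzgrzrr"; the node for "rrrzgrz" still has the child "g", so pruning stops there.
Nodes removed: 2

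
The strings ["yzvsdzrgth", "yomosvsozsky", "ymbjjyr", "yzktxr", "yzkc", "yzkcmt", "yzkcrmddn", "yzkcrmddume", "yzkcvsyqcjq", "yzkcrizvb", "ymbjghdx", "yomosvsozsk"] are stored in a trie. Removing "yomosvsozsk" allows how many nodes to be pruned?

Walk "yomosvsozsk" from the leaf back toward the root, removing each node that no remaining word uses.
Every node on "yomosvsozsk" is still needed (e.g. by "yomosvsozsky"), so nothing is freed.
Nodes removed: 0

0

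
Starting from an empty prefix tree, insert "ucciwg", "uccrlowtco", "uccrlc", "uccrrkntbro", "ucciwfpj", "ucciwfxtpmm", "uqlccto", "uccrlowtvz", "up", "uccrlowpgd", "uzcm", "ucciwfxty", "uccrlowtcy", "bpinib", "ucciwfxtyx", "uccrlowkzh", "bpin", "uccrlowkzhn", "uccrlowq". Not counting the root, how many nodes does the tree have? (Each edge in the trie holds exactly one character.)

Insert word by word; a character creates a node only if that edge doesn't already exist:
  "ucciwg" → 6 new (u, c, c, i, w, g)
  "uccrlowtco" → prefix "ucc" already present; 7 new (r, l, o, w, t, c, o)
  "uccrlc" → prefix "uccrl" already present; 1 new (c)
  "uccrrkntbro" → prefix "uccr" already present; 7 new (r, k, n, t, b, r, o)
  "ucciwfpj" → prefix "ucciw" already present; 3 new (f, p, j)
  "ucciwfxtpmm" → prefix "ucciwf" already present; 5 new (x, t, p, m, m)
  "uqlccto" → prefix "u" already present; 6 new (q, l, c, c, t, o)
  "uccrlowtvz" → prefix "uccrlowt" already present; 2 new (v, z)
  "up" → prefix "u" already present; 1 new (p)
  "uccrlowpgd" → prefix "uccrlow" already present; 3 new (p, g, d)
  "uzcm" → prefix "u" already present; 3 new (z, c, m)
  "ucciwfxty" → prefix "ucciwfxt" already present; 1 new (y)
  "uccrlowtcy" → prefix "uccrlowtc" already present; 1 new (y)
  "bpinib" → 6 new (b, p, i, n, i, b)
  "ucciwfxtyx" → prefix "ucciwfxty" already present; 1 new (x)
  "uccrlowkzh" → prefix "uccrlow" already present; 3 new (k, z, h)
  "bpin" → prefix "bpin" already present; 0 new (none)
  "uccrlowkzhn" → prefix "uccrlowkzh" already present; 1 new (n)
  "uccrlowq" → prefix "uccrlow" already present; 1 new (q)
Total nodes = 6 + 7 + 1 + 7 + 3 + 5 + 6 + 2 + 1 + 3 + 3 + 1 + 1 + 6 + 1 + 3 + 0 + 1 + 1 = 58

58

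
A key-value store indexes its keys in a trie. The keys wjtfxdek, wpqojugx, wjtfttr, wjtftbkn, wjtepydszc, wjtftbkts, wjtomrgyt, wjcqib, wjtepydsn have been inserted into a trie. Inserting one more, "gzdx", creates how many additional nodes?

Nothing in the trie begins with "g"; the whole of "gzdx" is new.
4 − 0 = 4 new nodes.

4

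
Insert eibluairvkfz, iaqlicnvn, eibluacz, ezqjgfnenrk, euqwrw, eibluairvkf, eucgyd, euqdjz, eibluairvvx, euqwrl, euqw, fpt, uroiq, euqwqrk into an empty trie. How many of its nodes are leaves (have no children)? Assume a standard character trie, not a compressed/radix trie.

Leaves are exactly the stored words that no other stored word extends.
Those words: "eibluacz", "eibluairvkfz", "eibluairvvx", "eucgyd", "euqdjz", "euqwqrk", "euqwrl", "euqwrw", "ezqjgfnenrk", "fpt", "iaqlicnvn", "uroiq"
Leaf count: 12

12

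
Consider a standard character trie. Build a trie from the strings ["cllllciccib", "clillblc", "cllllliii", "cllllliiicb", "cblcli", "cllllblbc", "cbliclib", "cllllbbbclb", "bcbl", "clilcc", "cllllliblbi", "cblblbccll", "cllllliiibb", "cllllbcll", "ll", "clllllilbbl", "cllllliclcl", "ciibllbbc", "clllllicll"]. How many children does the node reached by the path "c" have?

3

Follow the path "c" to its node, then look at its outgoing edges.
Distinct next characters after "c": b, i, l.
That node has 3 child edges.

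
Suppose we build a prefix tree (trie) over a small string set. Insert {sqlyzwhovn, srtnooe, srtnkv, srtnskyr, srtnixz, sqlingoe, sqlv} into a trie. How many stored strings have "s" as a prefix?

Filter for entries beginning with "s":
Words under "s": sqlingoe, sqlv, sqlyzwhovn, srtnixz, srtnkv, srtnooe, srtnskyr
Count: 7

7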